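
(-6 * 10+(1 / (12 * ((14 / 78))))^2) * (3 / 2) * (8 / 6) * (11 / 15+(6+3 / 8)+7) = -79352603 / 47040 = -1686.92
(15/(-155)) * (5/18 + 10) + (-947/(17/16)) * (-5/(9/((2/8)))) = 1164845/9486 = 122.80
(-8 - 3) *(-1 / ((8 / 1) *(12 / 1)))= 11 / 96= 0.11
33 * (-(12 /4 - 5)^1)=66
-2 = -2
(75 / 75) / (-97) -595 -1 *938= -1533.01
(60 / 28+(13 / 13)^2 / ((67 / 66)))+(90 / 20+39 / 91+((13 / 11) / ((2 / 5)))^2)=3810319 / 226996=16.79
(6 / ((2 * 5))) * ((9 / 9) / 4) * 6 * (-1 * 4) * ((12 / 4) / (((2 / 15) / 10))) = -810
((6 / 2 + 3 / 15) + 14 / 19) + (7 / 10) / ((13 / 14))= 5793 / 1235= 4.69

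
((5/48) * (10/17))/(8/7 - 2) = -175/2448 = -0.07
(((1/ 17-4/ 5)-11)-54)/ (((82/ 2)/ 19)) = -106172/ 3485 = -30.47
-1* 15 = -15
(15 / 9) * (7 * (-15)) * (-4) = 700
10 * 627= 6270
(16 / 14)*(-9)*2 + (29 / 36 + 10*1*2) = 59 / 252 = 0.23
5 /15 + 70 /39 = 83 /39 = 2.13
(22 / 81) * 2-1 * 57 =-4573 / 81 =-56.46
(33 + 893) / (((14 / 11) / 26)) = 132418 / 7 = 18916.86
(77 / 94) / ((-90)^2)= 77 / 761400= 0.00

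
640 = 640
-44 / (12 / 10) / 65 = -22 / 39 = -0.56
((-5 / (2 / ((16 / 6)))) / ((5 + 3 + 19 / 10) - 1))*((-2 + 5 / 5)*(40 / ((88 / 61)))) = 61000 / 2937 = 20.77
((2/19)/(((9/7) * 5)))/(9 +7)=7/6840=0.00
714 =714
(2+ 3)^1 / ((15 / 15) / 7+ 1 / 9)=315 / 16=19.69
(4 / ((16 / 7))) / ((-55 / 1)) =-7 / 220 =-0.03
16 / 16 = 1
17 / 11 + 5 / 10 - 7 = -109 / 22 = -4.95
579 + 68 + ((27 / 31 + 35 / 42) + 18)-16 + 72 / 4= 124379 / 186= 668.70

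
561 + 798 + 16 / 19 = 25837 / 19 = 1359.84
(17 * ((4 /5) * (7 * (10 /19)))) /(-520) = -119 /1235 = -0.10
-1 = -1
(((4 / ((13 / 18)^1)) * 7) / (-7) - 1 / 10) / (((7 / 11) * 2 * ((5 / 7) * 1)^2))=-56441 / 6500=-8.68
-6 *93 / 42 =-93 / 7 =-13.29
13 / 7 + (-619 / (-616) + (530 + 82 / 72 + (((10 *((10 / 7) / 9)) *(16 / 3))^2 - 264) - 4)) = 1061440003 / 3143448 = 337.67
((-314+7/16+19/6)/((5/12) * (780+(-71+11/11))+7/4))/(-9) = 14899/128556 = 0.12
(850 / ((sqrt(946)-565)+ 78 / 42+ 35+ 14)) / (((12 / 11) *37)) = -117777275 / 2865231234-229075 *sqrt(946) / 2865231234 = -0.04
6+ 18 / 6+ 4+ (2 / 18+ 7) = 181 / 9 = 20.11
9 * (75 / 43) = 15.70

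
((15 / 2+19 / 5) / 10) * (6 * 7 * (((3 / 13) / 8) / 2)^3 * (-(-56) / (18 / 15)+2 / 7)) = 1504143 / 224972800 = 0.01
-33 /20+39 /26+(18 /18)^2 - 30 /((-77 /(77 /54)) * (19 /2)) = 3107 /3420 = 0.91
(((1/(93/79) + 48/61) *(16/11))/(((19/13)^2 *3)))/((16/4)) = 6275308/67582449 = 0.09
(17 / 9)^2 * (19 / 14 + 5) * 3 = 25721 / 378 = 68.04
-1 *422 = -422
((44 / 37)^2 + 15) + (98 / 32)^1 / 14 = 728655 / 43808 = 16.63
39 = 39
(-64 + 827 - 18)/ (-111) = -745/ 111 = -6.71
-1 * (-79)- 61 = 18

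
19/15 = 1.27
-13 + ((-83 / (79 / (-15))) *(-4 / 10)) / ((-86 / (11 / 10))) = -438871 / 33970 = -12.92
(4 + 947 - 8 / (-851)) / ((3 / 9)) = 2427927 / 851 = 2853.03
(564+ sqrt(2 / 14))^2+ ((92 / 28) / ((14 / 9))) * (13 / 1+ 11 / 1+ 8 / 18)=1128 * sqrt(7) / 7+ 15589241 / 49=318574.12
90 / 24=15 / 4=3.75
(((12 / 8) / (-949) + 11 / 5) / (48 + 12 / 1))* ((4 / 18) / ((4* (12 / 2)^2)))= 0.00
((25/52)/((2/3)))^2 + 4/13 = 8953/10816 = 0.83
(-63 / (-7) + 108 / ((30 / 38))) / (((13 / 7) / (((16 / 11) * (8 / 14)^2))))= 186624 / 5005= 37.29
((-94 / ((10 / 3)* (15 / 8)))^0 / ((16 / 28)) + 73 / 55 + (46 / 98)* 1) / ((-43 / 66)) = -114699 / 21070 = -5.44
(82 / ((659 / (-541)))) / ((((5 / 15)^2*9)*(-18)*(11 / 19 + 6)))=421439 / 741375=0.57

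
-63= -63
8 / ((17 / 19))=152 / 17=8.94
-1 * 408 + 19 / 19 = -407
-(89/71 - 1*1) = -18/71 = -0.25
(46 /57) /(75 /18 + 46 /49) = 4508 /28519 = 0.16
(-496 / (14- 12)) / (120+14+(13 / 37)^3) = -12561944 / 6789699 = -1.85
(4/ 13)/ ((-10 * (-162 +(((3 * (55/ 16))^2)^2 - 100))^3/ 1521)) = -65865144550293504/ 1897754526589820946437995285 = -0.00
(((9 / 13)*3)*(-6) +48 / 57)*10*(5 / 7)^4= -2562500 / 84721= -30.25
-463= -463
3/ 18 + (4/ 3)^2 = 35/ 18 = 1.94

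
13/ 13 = 1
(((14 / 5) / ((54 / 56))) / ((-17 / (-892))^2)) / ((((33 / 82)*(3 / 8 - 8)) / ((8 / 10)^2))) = -3273705422848 / 1963429875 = -1667.34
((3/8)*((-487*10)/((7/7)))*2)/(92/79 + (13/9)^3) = -420702255/481262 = -874.16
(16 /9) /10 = 8 /45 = 0.18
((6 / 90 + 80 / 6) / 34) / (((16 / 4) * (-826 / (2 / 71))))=-67 / 19939640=-0.00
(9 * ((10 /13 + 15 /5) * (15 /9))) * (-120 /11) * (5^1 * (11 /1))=-441000 /13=-33923.08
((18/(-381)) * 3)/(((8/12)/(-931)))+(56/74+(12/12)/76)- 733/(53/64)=-12992510541/18927572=-686.43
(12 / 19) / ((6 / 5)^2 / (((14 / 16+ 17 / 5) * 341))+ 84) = 5115 / 680303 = 0.01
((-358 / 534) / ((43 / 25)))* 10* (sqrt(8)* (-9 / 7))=268500* sqrt(2) / 26789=14.17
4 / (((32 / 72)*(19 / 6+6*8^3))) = 54 / 18451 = 0.00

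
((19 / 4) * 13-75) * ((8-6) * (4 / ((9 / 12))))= -424 / 3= -141.33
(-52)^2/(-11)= -2704/11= -245.82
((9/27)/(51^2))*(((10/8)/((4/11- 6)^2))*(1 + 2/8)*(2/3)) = 0.00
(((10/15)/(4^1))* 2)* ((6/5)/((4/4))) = 2/5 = 0.40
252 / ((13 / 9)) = 2268 / 13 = 174.46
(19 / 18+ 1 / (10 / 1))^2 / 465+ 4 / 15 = 253804 / 941625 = 0.27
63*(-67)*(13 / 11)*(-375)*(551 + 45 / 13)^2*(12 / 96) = 10279836063000 / 143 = 71886965475.52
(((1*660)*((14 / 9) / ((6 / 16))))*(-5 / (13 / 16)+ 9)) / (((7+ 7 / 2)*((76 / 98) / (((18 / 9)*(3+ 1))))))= 51054080 / 6669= 7655.43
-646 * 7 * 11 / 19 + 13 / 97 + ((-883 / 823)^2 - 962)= -235124833430 / 65700913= -3578.71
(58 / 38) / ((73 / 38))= 58 / 73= 0.79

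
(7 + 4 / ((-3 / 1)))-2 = 11 / 3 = 3.67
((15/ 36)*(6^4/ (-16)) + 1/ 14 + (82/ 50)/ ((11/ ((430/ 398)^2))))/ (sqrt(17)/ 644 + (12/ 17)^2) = -251903729343172032/ 3745621151472629 + 785026071646143*sqrt(17)/ 3745621151472629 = -66.39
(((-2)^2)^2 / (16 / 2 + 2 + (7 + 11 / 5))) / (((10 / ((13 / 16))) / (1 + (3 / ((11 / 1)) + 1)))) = 325 / 2112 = 0.15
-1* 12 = -12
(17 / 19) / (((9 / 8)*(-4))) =-34 / 171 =-0.20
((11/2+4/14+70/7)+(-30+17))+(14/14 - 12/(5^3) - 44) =-70543/1750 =-40.31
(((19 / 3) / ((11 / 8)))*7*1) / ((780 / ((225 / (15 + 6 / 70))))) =23275 / 37752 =0.62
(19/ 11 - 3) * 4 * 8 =-448/ 11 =-40.73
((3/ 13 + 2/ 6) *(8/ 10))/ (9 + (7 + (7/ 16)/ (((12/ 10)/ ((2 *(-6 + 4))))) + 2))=704/ 25805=0.03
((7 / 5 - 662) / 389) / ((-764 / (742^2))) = 454628223 / 371495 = 1223.78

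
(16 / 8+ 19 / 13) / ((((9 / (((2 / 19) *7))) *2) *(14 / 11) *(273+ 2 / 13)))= 55 / 134938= 0.00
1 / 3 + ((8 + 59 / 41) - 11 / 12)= 4357 / 492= 8.86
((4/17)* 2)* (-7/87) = -56/1479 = -0.04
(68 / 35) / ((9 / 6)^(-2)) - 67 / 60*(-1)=461 / 84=5.49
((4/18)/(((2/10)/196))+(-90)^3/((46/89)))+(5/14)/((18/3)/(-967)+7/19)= -5439622669069/3857238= -1410237.76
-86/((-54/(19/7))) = 817/189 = 4.32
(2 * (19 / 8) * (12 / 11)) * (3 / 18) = 19 / 22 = 0.86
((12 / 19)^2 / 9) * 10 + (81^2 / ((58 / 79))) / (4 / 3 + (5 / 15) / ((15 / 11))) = 5664.44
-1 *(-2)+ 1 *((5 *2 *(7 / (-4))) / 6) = -11 / 12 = -0.92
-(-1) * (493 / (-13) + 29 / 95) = -46458 / 1235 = -37.62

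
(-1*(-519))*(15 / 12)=648.75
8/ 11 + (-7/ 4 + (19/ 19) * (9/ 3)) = 87/ 44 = 1.98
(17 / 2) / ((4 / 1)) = 17 / 8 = 2.12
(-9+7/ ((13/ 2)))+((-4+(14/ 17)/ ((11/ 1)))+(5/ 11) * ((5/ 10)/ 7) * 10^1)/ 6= -290077/ 34034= -8.52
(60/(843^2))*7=140/236883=0.00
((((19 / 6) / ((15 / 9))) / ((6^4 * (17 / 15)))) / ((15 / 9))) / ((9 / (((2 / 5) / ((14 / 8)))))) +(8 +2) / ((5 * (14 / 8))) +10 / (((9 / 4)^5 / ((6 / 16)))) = 282925417 / 234227700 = 1.21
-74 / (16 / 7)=-32.38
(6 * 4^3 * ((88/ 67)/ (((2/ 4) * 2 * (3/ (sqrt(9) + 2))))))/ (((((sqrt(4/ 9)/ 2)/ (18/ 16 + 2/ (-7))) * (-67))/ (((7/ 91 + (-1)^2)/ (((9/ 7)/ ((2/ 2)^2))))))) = -4632320/ 175071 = -26.46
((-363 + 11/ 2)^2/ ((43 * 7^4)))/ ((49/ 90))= 2.27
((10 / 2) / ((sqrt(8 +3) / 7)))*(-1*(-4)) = 140*sqrt(11) / 11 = 42.21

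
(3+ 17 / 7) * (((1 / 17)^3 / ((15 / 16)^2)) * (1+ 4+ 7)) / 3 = 38912 / 7737975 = 0.01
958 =958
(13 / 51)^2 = 169 / 2601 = 0.06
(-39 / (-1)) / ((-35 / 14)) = -78 / 5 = -15.60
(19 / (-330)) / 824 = -19 / 271920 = -0.00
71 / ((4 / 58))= 2059 / 2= 1029.50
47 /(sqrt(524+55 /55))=47*sqrt(21) /105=2.05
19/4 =4.75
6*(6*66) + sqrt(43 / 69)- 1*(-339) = sqrt(2967) / 69 + 2715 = 2715.79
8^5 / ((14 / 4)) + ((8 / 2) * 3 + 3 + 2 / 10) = 328212 / 35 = 9377.49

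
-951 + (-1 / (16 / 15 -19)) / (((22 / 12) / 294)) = -2787549 / 2959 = -942.06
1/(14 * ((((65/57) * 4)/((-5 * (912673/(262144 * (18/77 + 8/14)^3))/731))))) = -3392846362059/4749694827757568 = -0.00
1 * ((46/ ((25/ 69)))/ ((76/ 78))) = 61893/ 475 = 130.30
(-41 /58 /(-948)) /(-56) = -41 /3079104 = -0.00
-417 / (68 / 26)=-5421 / 34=-159.44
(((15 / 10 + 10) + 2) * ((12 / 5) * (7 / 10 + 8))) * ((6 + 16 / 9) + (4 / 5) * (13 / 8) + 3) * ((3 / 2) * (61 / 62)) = 5024.36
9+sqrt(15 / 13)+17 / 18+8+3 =22.02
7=7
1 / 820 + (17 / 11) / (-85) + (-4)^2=144167 / 9020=15.98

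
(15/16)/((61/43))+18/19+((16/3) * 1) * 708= 70051967/18544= 3777.61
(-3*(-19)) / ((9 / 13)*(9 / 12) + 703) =2964 / 36583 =0.08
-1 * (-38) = 38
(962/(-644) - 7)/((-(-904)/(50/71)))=-0.01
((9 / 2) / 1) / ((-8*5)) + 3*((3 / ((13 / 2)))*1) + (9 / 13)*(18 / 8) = 2943 / 1040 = 2.83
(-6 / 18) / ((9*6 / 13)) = -13 / 162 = -0.08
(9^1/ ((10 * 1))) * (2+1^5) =27/ 10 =2.70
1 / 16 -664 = -10623 / 16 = -663.94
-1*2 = -2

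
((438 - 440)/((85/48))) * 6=-6.78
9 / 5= 1.80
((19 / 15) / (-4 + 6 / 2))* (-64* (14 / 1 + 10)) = 9728 / 5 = 1945.60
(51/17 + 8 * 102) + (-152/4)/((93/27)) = 807.97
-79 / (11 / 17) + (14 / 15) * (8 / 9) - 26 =-218683 / 1485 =-147.26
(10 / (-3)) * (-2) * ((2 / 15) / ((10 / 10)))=8 / 9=0.89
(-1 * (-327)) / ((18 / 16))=872 / 3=290.67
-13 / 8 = -1.62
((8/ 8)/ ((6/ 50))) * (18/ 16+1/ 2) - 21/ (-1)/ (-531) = 13.50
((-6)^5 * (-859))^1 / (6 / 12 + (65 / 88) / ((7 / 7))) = 587803392 / 109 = 5392691.67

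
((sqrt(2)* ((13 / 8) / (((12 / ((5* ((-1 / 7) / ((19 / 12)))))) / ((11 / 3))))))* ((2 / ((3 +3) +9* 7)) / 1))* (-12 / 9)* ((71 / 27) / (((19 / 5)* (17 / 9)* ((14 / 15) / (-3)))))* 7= -0.10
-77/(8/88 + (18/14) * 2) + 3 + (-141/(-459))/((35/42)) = -53432/2091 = -25.55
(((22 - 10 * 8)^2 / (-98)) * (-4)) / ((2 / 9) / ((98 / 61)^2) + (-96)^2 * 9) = 5934096 / 3584677513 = 0.00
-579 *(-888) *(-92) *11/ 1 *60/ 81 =-1156270720/ 3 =-385423573.33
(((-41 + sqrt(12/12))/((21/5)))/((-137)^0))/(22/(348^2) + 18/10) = -20184000/3815161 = -5.29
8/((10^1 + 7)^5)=8/1419857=0.00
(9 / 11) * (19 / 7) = 171 / 77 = 2.22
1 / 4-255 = -1019 / 4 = -254.75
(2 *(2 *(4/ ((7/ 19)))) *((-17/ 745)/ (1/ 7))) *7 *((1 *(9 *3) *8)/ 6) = -1302336/ 745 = -1748.10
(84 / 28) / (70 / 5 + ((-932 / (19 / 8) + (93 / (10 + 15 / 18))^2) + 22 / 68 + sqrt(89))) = -6802790223194550 / 689597768486685061 - 22348054267500*sqrt(89) / 689597768486685061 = -0.01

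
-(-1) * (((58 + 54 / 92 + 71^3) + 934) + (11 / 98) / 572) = 42066371643 / 117208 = 358903.59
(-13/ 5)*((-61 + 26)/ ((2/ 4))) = 182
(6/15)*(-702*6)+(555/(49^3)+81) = -943424556/588245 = -1603.80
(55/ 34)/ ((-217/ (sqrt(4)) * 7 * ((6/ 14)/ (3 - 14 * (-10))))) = -7865/ 11067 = -0.71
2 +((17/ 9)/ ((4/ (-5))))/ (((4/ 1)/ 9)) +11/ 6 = -71/ 48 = -1.48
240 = 240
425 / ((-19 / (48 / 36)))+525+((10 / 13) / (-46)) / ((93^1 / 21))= 261615530 / 528333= 495.17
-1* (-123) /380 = 123 /380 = 0.32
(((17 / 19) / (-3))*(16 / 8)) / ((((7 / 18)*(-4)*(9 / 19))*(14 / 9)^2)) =459 / 1372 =0.33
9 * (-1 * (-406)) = 3654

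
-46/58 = -23/29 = -0.79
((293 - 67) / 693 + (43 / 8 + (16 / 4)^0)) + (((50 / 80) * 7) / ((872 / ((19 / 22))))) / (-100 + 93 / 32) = 6.70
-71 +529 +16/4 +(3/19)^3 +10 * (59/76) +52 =521.77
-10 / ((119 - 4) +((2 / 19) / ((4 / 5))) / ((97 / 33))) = -7372 / 84811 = -0.09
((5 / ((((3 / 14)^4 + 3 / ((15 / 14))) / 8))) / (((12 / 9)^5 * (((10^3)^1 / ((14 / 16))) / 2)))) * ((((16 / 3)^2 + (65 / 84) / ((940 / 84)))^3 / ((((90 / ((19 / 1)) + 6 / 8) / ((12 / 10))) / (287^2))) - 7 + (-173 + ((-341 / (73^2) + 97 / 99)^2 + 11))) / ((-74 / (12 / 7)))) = -289983387117147501876882594618283 / 5056196735736200547126993920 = -57352.08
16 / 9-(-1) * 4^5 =9232 / 9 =1025.78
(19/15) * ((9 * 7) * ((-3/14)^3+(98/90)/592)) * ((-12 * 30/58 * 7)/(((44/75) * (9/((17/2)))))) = 118061345/2643872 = 44.65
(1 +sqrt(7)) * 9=9 +9 * sqrt(7)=32.81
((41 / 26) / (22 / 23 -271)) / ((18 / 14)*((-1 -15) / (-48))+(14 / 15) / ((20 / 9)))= -165025 / 23980671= -0.01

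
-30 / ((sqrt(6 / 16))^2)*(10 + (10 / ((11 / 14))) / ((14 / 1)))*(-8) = 76800 / 11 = 6981.82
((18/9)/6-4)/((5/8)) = -88/15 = -5.87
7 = 7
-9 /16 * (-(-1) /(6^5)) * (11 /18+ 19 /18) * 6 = -5 /6912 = -0.00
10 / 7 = 1.43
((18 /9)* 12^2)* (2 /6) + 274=370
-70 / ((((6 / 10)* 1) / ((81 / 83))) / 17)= -160650 / 83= -1935.54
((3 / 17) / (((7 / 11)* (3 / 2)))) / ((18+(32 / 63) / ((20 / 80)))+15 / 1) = 198 / 37519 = 0.01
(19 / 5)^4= 130321 / 625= 208.51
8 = 8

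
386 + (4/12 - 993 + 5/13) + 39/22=-518669/858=-604.51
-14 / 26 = -7 / 13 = -0.54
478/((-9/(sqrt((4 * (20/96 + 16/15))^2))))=-4063/15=-270.87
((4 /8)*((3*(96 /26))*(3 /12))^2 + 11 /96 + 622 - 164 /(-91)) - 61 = 566.75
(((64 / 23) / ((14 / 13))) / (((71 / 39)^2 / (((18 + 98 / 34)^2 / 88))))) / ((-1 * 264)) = -164775 / 11260018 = -0.01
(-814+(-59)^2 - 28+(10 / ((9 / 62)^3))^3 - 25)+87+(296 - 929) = 13537087347449123252 / 387420489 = 34941588614.46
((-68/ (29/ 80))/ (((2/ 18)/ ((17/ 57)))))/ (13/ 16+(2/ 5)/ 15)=-332928000/ 554857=-600.02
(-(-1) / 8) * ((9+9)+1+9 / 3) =11 / 4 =2.75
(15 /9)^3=125 /27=4.63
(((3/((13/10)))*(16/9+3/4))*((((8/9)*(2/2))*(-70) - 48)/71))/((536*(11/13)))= -28210/1412829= -0.02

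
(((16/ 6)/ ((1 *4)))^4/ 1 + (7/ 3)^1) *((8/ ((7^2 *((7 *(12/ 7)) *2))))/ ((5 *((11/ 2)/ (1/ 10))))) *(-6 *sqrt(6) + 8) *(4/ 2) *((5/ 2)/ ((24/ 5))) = 205/ 392931 - 205 *sqrt(6)/ 523908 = -0.00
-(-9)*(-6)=-54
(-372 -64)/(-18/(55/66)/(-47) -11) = 41.36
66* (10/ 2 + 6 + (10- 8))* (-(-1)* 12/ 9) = 1144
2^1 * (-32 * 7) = -448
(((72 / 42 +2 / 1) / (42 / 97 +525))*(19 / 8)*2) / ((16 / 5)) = 0.01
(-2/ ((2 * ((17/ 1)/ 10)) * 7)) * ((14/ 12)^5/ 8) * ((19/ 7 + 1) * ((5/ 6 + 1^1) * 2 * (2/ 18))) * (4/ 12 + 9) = -1716715/ 5353776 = -0.32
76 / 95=4 / 5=0.80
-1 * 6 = -6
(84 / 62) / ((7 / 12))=72 / 31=2.32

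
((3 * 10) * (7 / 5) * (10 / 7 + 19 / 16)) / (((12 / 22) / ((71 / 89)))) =228833 / 1424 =160.70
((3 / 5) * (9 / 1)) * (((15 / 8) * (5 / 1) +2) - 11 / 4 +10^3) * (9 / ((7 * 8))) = 1960767 / 2240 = 875.34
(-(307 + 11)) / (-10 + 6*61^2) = -159 / 11158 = -0.01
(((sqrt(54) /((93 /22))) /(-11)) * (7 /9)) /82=-7 * sqrt(6) /11439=-0.00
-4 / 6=-0.67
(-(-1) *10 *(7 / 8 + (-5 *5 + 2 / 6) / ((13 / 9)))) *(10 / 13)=-42125 / 338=-124.63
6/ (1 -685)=-1/ 114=-0.01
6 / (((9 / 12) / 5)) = 40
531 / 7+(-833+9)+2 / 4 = -10467 / 14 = -747.64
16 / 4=4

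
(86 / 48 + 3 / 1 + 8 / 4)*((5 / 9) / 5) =163 / 216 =0.75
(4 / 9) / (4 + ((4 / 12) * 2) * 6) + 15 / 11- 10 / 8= 67 / 396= 0.17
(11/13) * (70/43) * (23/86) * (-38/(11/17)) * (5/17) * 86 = -547.23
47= 47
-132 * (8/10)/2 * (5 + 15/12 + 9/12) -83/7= -13351/35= -381.46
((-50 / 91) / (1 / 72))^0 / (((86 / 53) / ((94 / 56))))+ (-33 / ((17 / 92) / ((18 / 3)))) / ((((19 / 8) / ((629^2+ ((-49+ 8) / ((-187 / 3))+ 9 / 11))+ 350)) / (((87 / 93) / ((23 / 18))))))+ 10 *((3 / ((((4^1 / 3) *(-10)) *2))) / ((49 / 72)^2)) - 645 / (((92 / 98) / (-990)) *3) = -130573464.32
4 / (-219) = -4 / 219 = -0.02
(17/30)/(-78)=-17/2340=-0.01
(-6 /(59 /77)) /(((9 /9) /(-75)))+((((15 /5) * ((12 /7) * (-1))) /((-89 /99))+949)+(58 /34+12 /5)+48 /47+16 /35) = 45451020064 /29368843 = 1547.59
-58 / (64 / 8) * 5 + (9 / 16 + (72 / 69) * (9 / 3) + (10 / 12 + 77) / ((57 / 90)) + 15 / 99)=20879113 / 230736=90.49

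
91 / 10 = 9.10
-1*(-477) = 477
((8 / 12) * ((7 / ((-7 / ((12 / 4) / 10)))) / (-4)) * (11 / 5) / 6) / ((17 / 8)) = 0.01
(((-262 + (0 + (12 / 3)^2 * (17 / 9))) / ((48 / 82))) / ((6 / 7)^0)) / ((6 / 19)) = -812497 / 648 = -1253.85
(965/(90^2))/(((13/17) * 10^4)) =3281/210600000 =0.00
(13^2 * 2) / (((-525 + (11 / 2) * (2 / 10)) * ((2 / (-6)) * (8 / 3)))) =45 / 62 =0.73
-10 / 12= -5 / 6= -0.83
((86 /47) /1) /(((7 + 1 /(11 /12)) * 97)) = 946 /405751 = 0.00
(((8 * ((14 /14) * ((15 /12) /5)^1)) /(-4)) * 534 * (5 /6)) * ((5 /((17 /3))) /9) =-2225 /102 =-21.81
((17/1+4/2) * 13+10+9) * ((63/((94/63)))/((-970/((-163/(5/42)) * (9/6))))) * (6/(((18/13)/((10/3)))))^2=22619998674/4559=4961614.10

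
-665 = -665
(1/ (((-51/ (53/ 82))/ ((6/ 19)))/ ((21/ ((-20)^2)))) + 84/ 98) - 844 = -31264082191/ 37080400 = -843.14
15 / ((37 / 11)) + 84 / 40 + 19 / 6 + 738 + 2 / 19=7885882 / 10545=747.83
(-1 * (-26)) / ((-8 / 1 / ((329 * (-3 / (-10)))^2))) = -12664197 / 400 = -31660.49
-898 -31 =-929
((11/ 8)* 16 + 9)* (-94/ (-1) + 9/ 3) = 3007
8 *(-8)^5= -262144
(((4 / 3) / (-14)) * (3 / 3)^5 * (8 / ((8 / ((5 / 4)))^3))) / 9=-125 / 387072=-0.00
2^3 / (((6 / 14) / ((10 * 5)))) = 2800 / 3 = 933.33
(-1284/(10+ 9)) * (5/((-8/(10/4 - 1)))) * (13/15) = 4173/76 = 54.91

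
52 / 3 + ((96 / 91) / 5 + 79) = 131783 / 1365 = 96.54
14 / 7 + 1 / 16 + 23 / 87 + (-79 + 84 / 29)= -102697 / 1392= -73.78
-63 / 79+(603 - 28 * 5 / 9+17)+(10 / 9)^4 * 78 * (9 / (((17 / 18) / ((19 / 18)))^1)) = 587259587 / 326349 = 1799.48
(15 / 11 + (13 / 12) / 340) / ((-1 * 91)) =-61343 / 4084080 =-0.02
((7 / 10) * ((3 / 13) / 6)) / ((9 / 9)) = 7 / 260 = 0.03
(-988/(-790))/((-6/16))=-3952/1185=-3.34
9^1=9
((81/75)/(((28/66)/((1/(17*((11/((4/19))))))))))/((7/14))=324/56525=0.01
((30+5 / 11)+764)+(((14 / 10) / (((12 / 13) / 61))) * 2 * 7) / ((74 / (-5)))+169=4278085 / 4884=875.94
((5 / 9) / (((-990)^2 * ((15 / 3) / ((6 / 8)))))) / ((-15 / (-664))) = 83 / 22052250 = 0.00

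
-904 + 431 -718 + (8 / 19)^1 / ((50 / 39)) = -565569 / 475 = -1190.67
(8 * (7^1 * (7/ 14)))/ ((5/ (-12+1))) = -61.60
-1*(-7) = 7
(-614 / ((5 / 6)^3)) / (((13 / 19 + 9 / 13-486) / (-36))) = -589646304 / 7481375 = -78.82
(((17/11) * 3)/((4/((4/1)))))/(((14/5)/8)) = 1020/77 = 13.25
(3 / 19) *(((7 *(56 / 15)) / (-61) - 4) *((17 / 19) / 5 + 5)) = -1993584 / 550525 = -3.62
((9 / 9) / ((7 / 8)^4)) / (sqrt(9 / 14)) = 4096 * sqrt(14) / 7203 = 2.13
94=94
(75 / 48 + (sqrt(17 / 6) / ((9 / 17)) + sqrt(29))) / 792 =25 / 12672 + 17*sqrt(102) / 42768 + sqrt(29) / 792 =0.01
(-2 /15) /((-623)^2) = -2 /5821935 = -0.00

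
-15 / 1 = -15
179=179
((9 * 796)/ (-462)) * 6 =-93.04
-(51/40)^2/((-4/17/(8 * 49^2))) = 106165017/800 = 132706.27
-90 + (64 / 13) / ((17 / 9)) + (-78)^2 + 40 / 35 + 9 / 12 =37118713 / 6188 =5998.50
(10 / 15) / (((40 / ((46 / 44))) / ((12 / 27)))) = 23 / 2970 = 0.01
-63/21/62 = -3/62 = -0.05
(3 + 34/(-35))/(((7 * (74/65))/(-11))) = -2.80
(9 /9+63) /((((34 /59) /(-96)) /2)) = -362496 /17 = -21323.29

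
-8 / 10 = -4 / 5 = -0.80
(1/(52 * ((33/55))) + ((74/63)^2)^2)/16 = 1585556887/13106463552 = 0.12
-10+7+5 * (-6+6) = -3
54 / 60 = 9 / 10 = 0.90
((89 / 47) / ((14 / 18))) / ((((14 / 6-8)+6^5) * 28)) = 2403 / 214740932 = 0.00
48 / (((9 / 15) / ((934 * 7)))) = 523040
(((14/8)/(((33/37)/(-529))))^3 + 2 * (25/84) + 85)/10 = -18003805609062157/160997760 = -111826435.41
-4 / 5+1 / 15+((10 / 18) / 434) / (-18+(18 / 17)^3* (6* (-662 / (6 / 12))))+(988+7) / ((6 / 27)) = 4058370087493201 / 906540454260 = 4476.77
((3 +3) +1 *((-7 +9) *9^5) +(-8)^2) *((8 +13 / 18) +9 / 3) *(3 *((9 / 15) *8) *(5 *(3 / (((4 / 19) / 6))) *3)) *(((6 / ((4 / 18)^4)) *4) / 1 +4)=251864801103384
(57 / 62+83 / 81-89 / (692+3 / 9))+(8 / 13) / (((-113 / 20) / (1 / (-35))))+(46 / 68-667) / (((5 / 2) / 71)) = -1112966311730549 / 58819356414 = -18921.77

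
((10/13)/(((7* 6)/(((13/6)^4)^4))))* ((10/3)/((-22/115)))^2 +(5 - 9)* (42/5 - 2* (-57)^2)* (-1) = 414709741143218960151037/322579812368056320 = 1285603.52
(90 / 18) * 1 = 5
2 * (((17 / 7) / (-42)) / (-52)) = 17 / 7644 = 0.00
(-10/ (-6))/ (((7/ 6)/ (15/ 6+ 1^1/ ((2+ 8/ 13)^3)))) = 71755/ 19652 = 3.65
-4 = -4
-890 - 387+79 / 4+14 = -4973 / 4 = -1243.25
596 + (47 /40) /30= 715247 /1200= 596.04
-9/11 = -0.82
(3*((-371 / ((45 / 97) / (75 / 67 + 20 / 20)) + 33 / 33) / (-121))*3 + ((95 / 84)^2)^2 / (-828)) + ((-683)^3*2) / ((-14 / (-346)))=-26315875599668858161321943 / 1671004649825280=-15748535231.44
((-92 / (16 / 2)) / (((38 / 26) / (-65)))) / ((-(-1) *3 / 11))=213785 / 114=1875.31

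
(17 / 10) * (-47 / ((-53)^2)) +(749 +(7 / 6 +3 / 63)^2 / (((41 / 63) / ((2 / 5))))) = 3022693783 / 4030915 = 749.88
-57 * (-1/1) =57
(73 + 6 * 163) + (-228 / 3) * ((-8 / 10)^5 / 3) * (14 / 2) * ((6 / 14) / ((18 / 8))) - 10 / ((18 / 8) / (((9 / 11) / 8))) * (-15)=330686756 / 309375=1068.89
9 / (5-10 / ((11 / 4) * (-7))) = 693 / 425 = 1.63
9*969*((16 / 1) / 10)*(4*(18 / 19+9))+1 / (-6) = 16656187 / 30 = 555206.23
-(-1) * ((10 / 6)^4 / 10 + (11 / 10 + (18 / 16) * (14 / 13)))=3.08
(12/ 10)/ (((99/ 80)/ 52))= 1664/ 33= 50.42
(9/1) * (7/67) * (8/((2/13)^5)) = 23391459/268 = 87281.56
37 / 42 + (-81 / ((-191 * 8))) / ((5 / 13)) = 1.02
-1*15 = -15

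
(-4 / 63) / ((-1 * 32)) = 1 / 504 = 0.00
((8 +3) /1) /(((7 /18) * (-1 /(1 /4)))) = -99 /14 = -7.07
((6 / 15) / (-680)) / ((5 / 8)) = -0.00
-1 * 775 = -775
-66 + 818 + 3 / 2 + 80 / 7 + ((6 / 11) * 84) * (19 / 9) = 132695 / 154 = 861.66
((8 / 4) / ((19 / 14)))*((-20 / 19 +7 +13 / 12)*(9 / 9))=11221 / 1083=10.36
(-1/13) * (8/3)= -8/39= -0.21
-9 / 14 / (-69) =3 / 322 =0.01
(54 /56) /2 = 0.48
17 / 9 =1.89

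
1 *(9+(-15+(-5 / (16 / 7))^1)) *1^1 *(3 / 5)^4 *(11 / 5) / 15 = -38907 / 250000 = -0.16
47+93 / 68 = 3289 / 68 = 48.37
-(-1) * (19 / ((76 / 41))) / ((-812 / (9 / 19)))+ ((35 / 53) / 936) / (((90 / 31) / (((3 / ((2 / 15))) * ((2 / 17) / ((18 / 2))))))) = -86476253 / 14637361284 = -0.01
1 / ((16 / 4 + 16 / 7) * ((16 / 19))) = 0.19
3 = 3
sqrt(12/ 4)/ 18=sqrt(3)/ 18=0.10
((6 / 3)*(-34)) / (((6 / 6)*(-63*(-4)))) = -17 / 63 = -0.27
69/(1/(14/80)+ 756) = 483/5332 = 0.09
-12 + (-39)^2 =1509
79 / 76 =1.04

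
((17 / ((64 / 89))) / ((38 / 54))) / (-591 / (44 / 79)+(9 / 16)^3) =-9586368 / 302742941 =-0.03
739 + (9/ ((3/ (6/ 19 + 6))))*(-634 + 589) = -2159/ 19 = -113.63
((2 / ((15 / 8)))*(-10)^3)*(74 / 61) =-236800 / 183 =-1293.99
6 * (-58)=-348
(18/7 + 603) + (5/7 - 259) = 347.29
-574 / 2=-287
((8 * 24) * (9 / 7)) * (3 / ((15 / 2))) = 3456 / 35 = 98.74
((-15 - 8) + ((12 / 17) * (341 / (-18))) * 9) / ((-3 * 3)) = 15.93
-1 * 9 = -9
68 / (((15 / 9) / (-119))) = -24276 / 5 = -4855.20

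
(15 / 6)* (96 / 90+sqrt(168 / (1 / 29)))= 8 / 3+5* sqrt(1218)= 177.17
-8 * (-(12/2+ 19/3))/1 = 98.67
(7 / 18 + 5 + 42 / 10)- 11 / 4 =6.84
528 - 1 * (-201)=729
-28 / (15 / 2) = -56 / 15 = -3.73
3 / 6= 1 / 2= 0.50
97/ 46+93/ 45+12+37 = 36691/ 690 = 53.18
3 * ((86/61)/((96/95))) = 4085/976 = 4.19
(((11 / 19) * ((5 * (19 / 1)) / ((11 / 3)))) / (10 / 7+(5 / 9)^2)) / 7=243 / 197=1.23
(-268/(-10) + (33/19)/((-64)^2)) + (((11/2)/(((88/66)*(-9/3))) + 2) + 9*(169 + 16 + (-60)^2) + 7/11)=145929214231/4280320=34093.06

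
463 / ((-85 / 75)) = -408.53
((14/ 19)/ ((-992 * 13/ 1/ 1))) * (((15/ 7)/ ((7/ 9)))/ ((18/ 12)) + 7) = -433/ 857584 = -0.00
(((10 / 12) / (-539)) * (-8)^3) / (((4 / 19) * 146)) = 3040 / 118041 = 0.03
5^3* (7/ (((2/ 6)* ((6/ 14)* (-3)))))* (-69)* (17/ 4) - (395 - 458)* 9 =2397143/ 4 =599285.75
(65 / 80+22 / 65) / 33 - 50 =-571601 / 11440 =-49.97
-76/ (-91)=0.84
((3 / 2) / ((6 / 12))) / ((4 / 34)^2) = 867 / 4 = 216.75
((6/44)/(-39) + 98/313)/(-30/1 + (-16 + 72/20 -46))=-138575/39566956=-0.00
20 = 20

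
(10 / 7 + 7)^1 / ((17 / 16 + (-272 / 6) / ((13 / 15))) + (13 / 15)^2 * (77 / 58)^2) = -2322169200 / 13753916561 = -0.17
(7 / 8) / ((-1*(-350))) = 1 / 400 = 0.00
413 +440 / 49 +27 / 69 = 422.37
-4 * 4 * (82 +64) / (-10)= 1168 / 5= 233.60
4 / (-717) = -4 / 717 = -0.01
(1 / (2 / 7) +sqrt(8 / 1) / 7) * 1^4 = 3.90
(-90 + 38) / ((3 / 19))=-329.33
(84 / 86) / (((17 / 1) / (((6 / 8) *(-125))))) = -7875 / 1462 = -5.39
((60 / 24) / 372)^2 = 25 / 553536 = 0.00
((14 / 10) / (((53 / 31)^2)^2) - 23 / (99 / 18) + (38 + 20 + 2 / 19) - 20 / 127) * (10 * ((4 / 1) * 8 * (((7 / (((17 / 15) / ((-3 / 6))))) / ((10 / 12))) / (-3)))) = 75901745236626624 / 3560429632111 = 21318.14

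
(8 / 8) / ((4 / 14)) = 7 / 2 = 3.50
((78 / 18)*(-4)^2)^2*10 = 432640 / 9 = 48071.11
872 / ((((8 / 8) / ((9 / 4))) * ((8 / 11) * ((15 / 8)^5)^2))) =321854111744 / 64072265625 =5.02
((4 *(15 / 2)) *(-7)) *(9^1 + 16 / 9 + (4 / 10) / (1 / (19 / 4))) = -7987 / 3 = -2662.33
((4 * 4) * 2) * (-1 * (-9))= 288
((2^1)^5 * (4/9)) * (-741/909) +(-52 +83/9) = -148271/2727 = -54.37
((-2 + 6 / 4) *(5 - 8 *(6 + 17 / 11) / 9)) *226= 19097 / 99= 192.90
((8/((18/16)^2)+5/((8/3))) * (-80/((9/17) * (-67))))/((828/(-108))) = -902870/374463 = -2.41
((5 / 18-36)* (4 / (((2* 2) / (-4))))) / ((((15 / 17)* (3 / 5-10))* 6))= -10931 / 3807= -2.87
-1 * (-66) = 66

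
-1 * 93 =-93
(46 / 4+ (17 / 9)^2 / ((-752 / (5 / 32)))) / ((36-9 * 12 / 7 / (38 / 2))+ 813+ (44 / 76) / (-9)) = 2981084743 / 219868821504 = 0.01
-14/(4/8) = -28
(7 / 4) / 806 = 7 / 3224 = 0.00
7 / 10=0.70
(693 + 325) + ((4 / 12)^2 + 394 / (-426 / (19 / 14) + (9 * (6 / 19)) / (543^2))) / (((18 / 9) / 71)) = 95483957156 / 97693299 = 977.38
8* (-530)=-4240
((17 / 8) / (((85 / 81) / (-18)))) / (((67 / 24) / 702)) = -9165.81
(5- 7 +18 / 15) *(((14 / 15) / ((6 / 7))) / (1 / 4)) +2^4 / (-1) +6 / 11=-46874 / 2475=-18.94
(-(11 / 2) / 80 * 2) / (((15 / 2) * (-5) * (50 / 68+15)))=187 / 802500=0.00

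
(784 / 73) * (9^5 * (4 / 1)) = 185177664 / 73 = 2536680.33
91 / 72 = 1.26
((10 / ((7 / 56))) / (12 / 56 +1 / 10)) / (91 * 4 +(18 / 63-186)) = 1225 / 858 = 1.43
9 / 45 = 1 / 5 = 0.20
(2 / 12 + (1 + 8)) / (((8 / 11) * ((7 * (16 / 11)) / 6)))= 6655 / 896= 7.43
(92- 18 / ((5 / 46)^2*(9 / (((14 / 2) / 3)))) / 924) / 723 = 226642 / 1789425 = 0.13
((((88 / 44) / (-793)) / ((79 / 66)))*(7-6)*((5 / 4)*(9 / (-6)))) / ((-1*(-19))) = 495 / 2380586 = 0.00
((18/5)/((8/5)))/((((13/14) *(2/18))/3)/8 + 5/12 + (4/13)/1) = 88452/28645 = 3.09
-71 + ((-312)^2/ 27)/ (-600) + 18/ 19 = -325163/ 4275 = -76.06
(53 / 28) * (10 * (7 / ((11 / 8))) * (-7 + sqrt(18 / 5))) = -7420 / 11 + 636 * sqrt(10) / 11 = -491.71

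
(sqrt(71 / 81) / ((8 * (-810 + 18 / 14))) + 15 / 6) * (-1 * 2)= -5.00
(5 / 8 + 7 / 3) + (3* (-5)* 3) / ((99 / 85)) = -9419 / 264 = -35.68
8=8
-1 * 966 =-966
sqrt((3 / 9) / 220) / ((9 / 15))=sqrt(165) / 198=0.06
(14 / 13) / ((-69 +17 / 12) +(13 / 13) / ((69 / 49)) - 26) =-3864 / 333229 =-0.01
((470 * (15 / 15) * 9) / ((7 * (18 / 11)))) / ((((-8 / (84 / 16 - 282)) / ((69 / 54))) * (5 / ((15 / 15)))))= 1462593 / 448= 3264.72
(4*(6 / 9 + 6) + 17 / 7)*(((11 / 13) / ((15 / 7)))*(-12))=-2068 / 15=-137.87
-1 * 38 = -38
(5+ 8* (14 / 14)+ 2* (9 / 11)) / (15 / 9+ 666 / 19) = 57 / 143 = 0.40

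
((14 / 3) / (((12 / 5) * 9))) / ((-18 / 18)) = -35 / 162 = -0.22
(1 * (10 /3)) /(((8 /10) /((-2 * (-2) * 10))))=500 /3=166.67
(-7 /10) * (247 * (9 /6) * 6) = -15561 /10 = -1556.10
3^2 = 9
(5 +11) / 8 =2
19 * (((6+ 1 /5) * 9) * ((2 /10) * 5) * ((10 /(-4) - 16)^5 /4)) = -574362993.84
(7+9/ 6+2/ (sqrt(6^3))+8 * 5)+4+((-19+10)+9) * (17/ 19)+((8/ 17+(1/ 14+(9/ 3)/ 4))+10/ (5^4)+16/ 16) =sqrt(6)/ 18+3261077/ 59500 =54.94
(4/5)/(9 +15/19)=38/465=0.08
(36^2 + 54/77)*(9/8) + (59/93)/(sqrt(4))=41794637/28644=1459.11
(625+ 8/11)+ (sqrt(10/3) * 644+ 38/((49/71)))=366945/539+ 644 * sqrt(30)/3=1856.57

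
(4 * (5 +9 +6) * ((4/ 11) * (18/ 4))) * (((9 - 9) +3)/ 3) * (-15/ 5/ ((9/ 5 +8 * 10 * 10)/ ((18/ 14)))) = -194400/ 308693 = -0.63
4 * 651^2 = 1695204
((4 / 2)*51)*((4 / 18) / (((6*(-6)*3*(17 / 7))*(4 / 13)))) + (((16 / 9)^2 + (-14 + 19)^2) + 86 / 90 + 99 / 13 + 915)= 6679183 / 7020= 951.45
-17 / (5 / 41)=-697 / 5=-139.40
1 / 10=0.10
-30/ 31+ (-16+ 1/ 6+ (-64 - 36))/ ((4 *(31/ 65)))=-45895/ 744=-61.69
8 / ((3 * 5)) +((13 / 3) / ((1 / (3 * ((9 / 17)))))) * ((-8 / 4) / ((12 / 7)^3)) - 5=-19581 / 2720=-7.20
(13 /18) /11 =0.07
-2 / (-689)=2 / 689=0.00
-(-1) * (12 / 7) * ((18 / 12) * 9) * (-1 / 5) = -162 / 35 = -4.63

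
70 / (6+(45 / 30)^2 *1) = 280 / 33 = 8.48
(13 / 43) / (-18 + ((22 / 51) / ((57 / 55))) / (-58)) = -1095939 / 65276537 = -0.02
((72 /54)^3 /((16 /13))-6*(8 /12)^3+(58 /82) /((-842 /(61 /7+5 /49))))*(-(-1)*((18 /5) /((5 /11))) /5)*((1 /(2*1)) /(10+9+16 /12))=35354308 /6449141125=0.01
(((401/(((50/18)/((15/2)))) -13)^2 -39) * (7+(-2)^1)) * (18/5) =20595943.62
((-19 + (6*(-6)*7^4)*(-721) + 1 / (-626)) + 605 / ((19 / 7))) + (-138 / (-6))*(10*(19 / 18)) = 6671192642711 / 107046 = 62320802.67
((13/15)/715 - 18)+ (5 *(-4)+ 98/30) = -28654/825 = -34.73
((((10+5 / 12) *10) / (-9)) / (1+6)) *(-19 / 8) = 11875 / 3024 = 3.93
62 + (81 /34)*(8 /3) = 1162 /17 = 68.35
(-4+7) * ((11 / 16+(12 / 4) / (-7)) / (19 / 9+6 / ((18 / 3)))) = 783 / 3136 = 0.25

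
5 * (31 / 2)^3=148955 / 8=18619.38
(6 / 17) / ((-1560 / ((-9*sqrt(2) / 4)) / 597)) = 5373*sqrt(2) / 17680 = 0.43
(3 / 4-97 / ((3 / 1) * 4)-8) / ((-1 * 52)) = 23 / 78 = 0.29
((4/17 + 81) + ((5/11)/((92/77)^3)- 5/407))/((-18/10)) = -2195222179505/48489680448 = -45.27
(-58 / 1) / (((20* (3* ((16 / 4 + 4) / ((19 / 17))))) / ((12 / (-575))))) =551 / 195500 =0.00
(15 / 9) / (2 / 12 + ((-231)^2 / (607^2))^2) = 1357546656010 / 152839043527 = 8.88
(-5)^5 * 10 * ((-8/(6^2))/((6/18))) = 62500/3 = 20833.33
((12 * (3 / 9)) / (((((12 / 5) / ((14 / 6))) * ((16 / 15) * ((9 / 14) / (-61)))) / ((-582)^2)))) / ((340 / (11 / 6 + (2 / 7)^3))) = -10965295645 / 17136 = -639898.21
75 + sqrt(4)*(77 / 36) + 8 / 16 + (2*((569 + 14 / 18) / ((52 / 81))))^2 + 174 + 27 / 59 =282781257887 / 89739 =3151152.32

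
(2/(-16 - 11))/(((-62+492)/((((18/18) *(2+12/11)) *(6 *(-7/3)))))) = 476/63855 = 0.01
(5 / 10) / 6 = 1 / 12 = 0.08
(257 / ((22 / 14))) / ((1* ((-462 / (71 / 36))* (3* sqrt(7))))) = -0.09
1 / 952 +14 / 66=6697 / 31416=0.21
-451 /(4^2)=-28.19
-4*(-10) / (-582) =-20 / 291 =-0.07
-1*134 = -134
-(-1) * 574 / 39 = 574 / 39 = 14.72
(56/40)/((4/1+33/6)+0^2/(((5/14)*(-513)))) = 14/95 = 0.15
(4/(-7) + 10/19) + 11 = 1457/133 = 10.95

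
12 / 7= 1.71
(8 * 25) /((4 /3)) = 150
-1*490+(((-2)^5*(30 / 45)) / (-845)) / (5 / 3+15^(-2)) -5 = -494.98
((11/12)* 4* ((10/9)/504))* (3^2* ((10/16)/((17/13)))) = 3575/102816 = 0.03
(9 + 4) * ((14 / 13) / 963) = 14 / 963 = 0.01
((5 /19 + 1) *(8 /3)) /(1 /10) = 640 /19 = 33.68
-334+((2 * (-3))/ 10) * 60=-370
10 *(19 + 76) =950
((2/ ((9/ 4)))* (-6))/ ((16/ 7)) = -7/ 3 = -2.33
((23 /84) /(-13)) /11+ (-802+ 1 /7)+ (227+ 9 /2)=-6851153 /12012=-570.36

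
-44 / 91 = -0.48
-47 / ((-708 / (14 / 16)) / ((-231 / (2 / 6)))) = -75999 / 1888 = -40.25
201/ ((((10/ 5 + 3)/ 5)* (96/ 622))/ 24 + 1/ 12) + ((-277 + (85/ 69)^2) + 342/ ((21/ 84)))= 79311536/ 23805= 3331.72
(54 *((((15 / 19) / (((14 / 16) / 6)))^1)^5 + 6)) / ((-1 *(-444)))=871836560889111 / 1539784448041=566.21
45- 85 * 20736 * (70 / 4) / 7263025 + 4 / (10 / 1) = 41.15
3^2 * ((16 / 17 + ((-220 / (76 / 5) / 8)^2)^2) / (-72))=-105766107681 / 72596094976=-1.46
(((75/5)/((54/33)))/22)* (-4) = -5/3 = -1.67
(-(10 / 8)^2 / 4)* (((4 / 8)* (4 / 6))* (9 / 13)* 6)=-225 / 416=-0.54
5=5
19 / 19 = 1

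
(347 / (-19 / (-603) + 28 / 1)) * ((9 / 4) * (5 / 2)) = 9415845 / 135224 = 69.63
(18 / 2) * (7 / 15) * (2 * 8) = 336 / 5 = 67.20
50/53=0.94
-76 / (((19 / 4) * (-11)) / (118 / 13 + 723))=152272 / 143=1064.84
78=78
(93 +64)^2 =24649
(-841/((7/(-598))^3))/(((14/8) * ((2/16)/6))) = 34530333786624/2401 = 14381646724.96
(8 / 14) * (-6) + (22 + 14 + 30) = 438 / 7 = 62.57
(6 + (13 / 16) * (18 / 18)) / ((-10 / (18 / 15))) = -327 / 400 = -0.82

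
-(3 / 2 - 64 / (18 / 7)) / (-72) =-0.32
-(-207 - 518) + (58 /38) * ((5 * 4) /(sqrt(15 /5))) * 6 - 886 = -161 + 1160 * sqrt(3) /19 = -55.25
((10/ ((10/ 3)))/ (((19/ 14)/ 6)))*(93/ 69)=7812/ 437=17.88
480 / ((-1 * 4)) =-120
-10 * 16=-160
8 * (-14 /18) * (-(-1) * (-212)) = 11872 /9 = 1319.11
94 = 94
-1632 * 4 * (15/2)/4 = -12240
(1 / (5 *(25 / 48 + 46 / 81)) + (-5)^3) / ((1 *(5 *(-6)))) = 880579 / 211650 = 4.16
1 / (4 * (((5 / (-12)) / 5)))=-3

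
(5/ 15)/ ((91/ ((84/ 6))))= 2/ 39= 0.05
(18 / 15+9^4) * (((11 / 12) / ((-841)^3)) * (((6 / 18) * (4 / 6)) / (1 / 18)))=-120307 / 2974116605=-0.00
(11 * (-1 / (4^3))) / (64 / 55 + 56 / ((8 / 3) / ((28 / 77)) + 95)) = -0.10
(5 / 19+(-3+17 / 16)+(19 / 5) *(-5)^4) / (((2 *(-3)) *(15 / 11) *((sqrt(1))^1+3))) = -2645467 / 36480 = -72.52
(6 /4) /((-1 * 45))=-1 /30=-0.03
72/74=36/37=0.97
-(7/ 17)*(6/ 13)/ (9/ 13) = -14/ 51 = -0.27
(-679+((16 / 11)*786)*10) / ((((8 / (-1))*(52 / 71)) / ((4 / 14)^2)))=-8398661 / 56056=-149.83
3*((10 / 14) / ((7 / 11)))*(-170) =-28050 / 49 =-572.45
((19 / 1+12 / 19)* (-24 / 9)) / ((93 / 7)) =-20888 / 5301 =-3.94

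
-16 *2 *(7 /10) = -112 /5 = -22.40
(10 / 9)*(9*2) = 20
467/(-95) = -467/95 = -4.92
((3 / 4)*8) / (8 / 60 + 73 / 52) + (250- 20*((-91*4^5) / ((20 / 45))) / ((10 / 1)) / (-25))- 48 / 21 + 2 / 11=-16521.32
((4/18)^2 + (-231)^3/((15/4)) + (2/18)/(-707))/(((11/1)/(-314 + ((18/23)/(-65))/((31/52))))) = 6544407616859762/69743025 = 93836016.10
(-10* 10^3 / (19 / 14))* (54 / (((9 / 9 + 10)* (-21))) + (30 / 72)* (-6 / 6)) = 3005000 / 627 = 4792.66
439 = 439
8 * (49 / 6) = 196 / 3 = 65.33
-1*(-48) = 48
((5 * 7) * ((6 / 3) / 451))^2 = 4900 / 203401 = 0.02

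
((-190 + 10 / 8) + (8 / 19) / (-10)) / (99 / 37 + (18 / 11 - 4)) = -29198587 / 48260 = -605.03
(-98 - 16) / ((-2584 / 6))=9 / 34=0.26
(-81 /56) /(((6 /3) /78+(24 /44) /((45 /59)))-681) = 0.00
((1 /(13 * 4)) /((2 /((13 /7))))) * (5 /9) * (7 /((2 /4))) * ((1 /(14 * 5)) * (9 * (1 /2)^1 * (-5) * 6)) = -15 /56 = -0.27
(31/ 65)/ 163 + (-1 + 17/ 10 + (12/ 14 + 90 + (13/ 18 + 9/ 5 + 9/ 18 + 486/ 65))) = 136245989/ 1334970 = 102.06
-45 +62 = 17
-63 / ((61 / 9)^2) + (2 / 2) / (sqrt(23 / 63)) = -5103 / 3721 + 3 * sqrt(161) / 23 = 0.28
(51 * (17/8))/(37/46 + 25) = 19941/4748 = 4.20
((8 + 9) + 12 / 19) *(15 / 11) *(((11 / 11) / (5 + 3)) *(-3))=-15075 / 1672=-9.02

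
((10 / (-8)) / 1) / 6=-5 / 24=-0.21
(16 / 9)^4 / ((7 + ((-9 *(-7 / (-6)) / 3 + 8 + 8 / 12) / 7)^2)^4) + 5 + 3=251095541626208904 / 31374853039329361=8.00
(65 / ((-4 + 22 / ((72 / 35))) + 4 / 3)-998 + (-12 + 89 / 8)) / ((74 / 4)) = -2290679 / 42772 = -53.56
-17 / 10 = -1.70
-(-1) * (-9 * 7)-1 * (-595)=532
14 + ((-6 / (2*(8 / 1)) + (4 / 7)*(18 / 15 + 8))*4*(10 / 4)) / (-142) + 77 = 360449 / 3976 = 90.66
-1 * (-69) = 69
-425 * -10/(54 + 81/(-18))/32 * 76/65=8075/2574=3.14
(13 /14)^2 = 169 /196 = 0.86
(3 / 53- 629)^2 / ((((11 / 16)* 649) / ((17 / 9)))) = 302234311232 / 180481059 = 1674.60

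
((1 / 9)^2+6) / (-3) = -487 / 243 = -2.00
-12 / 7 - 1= -19 / 7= -2.71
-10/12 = -5/6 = -0.83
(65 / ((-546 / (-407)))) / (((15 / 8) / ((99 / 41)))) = 17908 / 287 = 62.40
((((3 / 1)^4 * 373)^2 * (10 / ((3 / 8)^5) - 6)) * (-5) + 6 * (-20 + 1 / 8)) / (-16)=24508947944997 / 64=382952311640.58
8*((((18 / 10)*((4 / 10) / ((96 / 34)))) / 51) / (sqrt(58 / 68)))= sqrt(986) / 725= 0.04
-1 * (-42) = 42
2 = 2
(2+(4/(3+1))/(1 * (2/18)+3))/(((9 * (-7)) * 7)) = -65/12348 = -0.01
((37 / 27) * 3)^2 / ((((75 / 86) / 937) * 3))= 110316758 / 18225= 6053.05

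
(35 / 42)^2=25 / 36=0.69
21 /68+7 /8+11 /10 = 1553 /680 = 2.28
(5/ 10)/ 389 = 1/ 778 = 0.00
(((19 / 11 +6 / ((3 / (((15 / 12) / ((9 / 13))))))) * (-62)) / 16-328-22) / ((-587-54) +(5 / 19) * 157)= 11156173 / 18048096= 0.62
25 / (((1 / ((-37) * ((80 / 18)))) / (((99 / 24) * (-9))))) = 152625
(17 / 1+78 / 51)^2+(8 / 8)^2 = 99514 / 289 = 344.34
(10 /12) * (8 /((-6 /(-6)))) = 20 /3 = 6.67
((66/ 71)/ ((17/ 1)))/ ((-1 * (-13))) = 0.00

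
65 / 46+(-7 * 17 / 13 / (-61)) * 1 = 57019 / 36478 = 1.56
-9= -9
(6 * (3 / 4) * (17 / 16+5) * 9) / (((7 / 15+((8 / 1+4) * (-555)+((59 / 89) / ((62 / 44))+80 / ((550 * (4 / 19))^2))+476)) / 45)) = -44262669763125 / 24769746413624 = -1.79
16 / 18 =8 / 9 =0.89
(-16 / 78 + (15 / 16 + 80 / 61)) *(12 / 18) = 77797 / 57096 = 1.36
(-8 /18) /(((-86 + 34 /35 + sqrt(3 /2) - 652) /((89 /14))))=31150* sqrt(6) /11977772013 + 45916880 /11977772013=0.00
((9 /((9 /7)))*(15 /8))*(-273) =-28665 /8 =-3583.12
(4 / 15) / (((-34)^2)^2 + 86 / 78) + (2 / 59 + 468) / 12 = 3597907261553 / 92247350190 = 39.00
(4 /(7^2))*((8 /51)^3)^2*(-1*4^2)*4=-67108864 /862218102249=-0.00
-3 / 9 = -1 / 3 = -0.33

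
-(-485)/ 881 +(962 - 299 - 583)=70965/ 881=80.55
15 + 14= 29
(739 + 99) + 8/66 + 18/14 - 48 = 182815/231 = 791.41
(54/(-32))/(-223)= 27/3568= 0.01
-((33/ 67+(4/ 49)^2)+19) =-3136778/ 160867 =-19.50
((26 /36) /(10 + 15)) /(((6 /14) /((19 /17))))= 1729 /22950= 0.08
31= 31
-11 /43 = -0.26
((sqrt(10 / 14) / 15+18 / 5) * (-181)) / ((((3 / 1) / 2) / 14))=-6176.78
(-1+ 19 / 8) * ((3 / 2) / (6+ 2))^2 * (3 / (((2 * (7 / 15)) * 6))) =1485 / 57344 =0.03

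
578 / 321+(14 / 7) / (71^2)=2914340 / 1618161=1.80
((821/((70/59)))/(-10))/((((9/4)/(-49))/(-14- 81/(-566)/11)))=-29527494059/1400850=-21078.27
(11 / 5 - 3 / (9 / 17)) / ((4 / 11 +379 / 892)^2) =-5006317888 / 897917535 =-5.58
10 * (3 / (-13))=-30 / 13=-2.31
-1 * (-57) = 57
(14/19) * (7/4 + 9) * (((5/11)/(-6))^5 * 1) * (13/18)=-12228125/856595481984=-0.00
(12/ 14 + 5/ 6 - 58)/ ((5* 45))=-473/ 1890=-0.25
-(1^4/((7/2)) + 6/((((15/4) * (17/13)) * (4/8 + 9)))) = -4686/11305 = -0.41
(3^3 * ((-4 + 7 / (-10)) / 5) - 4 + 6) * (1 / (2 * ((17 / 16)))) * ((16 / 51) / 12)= -18704 / 65025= -0.29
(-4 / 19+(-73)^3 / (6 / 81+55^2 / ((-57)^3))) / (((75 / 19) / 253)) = -346311794747083 / 801975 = -431823678.73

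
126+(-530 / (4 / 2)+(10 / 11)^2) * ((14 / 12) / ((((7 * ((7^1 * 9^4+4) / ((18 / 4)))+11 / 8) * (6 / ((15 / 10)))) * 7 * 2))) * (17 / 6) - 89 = 92124852463 / 2489875564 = 37.00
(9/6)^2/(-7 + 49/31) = -93/224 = -0.42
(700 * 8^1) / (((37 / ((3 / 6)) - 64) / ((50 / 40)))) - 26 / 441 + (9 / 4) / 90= 12347401 / 17640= 699.97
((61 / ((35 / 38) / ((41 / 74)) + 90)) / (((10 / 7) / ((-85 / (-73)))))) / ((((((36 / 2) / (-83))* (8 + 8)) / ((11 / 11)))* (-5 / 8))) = 0.25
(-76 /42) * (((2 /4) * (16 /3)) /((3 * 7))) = -0.23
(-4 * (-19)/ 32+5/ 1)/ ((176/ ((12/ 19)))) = 177/ 6688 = 0.03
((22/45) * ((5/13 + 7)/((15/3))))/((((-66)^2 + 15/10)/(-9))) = -1408/944125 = -0.00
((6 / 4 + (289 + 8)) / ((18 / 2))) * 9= 597 / 2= 298.50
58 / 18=29 / 9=3.22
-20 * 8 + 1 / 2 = -319 / 2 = -159.50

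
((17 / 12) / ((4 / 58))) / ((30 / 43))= 21199 / 720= 29.44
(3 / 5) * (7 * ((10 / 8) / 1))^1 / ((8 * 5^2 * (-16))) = -0.00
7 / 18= 0.39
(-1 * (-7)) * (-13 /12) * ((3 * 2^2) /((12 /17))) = -1547 /12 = -128.92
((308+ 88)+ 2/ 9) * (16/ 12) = 14264/ 27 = 528.30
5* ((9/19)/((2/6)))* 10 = 1350/19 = 71.05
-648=-648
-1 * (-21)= 21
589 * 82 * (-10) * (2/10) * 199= -19222604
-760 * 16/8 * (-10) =15200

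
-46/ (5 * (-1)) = 46/ 5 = 9.20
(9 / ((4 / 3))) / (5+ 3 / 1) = 27 / 32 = 0.84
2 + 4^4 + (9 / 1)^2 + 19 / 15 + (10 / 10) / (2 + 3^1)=5107 / 15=340.47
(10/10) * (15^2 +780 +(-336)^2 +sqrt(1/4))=227803/2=113901.50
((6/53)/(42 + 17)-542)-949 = -4662351/3127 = -1491.00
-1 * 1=-1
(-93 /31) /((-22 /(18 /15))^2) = -27 /3025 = -0.01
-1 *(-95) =95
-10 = -10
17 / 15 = 1.13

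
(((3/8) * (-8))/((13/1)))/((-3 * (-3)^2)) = 1/117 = 0.01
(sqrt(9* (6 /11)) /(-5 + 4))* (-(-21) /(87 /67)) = -1407* sqrt(66) /319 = -35.83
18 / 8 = 9 / 4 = 2.25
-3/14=-0.21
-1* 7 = -7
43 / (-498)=-43 / 498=-0.09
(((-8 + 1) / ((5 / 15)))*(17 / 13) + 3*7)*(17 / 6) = -18.31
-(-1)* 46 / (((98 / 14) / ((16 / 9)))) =736 / 63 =11.68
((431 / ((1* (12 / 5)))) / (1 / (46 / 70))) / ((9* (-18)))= -0.73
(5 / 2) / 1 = 5 / 2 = 2.50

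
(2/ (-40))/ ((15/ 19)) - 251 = -75319/ 300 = -251.06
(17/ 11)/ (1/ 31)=527/ 11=47.91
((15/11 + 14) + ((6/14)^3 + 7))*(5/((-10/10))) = -423375/3773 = -112.21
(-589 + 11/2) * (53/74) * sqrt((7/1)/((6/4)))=-20617 * sqrt(42)/148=-902.79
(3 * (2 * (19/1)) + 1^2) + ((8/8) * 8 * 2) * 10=275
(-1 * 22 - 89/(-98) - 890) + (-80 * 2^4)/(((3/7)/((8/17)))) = -11578277/4998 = -2316.58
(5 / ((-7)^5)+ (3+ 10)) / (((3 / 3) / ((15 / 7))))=3277290 / 117649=27.86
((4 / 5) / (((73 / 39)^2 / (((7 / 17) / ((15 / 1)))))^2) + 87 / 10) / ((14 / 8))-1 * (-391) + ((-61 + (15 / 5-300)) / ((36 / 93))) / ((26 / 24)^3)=-5229085832687572873 / 15777107808746375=-331.44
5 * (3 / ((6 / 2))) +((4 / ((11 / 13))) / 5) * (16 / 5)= 2207 / 275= 8.03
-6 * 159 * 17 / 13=-16218 / 13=-1247.54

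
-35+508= 473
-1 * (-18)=18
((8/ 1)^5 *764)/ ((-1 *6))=-12517376/ 3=-4172458.67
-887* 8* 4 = -28384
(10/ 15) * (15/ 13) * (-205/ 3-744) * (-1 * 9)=73110/ 13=5623.85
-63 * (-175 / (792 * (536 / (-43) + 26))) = 52675 / 51216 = 1.03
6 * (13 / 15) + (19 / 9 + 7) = 644 / 45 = 14.31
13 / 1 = 13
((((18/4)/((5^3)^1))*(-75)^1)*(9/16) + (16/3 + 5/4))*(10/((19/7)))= 17017/912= 18.66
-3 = -3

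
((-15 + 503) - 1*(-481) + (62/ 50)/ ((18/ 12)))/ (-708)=-72737/ 53100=-1.37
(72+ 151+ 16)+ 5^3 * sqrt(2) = 415.78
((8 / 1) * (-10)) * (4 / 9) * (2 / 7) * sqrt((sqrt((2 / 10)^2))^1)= -128 * sqrt(5) / 63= -4.54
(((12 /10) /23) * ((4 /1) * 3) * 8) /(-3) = -1.67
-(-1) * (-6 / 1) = -6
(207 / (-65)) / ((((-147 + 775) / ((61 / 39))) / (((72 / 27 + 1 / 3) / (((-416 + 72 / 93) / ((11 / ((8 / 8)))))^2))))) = -1468280187 / 87924197853440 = -0.00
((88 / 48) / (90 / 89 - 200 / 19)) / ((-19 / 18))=2937 / 16090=0.18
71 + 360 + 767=1198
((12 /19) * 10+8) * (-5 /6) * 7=-4760 /57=-83.51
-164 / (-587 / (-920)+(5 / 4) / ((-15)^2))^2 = -11243577600 / 28398241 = -395.93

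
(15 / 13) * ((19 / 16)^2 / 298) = 5415 / 991744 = 0.01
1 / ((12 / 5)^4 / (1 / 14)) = 625 / 290304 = 0.00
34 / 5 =6.80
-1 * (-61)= 61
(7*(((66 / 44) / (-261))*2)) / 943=-7 / 82041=-0.00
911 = 911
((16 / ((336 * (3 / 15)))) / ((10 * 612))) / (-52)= -0.00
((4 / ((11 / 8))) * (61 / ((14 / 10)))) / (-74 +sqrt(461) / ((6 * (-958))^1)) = -23862451368960 / 13931172905111 +56100480 * sqrt(461) / 13931172905111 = -1.71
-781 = -781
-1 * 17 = -17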